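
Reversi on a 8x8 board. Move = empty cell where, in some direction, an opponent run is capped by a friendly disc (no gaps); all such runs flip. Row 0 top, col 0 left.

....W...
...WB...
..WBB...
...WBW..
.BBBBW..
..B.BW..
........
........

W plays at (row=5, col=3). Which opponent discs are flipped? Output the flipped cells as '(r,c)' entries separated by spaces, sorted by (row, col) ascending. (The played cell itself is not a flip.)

Dir NW: opp run (4,2), next='.' -> no flip
Dir N: opp run (4,3) capped by W -> flip
Dir NE: opp run (4,4) capped by W -> flip
Dir W: opp run (5,2), next='.' -> no flip
Dir E: opp run (5,4) capped by W -> flip
Dir SW: first cell '.' (not opp) -> no flip
Dir S: first cell '.' (not opp) -> no flip
Dir SE: first cell '.' (not opp) -> no flip

Answer: (4,3) (4,4) (5,4)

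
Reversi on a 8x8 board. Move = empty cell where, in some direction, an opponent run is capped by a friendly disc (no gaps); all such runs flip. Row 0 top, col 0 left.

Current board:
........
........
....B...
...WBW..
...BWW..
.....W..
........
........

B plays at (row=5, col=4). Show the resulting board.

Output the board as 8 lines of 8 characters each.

Answer: ........
........
....B...
...WBW..
...BBW..
....BW..
........
........

Derivation:
Place B at (5,4); scan 8 dirs for brackets.
Dir NW: first cell 'B' (not opp) -> no flip
Dir N: opp run (4,4) capped by B -> flip
Dir NE: opp run (4,5), next='.' -> no flip
Dir W: first cell '.' (not opp) -> no flip
Dir E: opp run (5,5), next='.' -> no flip
Dir SW: first cell '.' (not opp) -> no flip
Dir S: first cell '.' (not opp) -> no flip
Dir SE: first cell '.' (not opp) -> no flip
All flips: (4,4)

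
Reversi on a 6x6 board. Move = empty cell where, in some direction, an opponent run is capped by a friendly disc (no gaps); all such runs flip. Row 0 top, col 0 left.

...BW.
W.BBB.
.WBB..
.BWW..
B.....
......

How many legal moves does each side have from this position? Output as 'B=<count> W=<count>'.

Answer: B=9 W=6

Derivation:
-- B to move --
(0,0): no bracket -> illegal
(0,1): no bracket -> illegal
(0,5): flips 1 -> legal
(1,1): flips 1 -> legal
(1,5): no bracket -> illegal
(2,0): flips 1 -> legal
(2,4): no bracket -> illegal
(3,0): flips 1 -> legal
(3,4): flips 2 -> legal
(4,1): flips 1 -> legal
(4,2): flips 1 -> legal
(4,3): flips 1 -> legal
(4,4): flips 1 -> legal
B mobility = 9
-- W to move --
(0,1): no bracket -> illegal
(0,2): flips 3 -> legal
(0,5): flips 2 -> legal
(1,1): flips 1 -> legal
(1,5): no bracket -> illegal
(2,0): no bracket -> illegal
(2,4): flips 3 -> legal
(2,5): no bracket -> illegal
(3,0): flips 1 -> legal
(3,4): no bracket -> illegal
(4,1): flips 1 -> legal
(4,2): no bracket -> illegal
(5,0): no bracket -> illegal
(5,1): no bracket -> illegal
W mobility = 6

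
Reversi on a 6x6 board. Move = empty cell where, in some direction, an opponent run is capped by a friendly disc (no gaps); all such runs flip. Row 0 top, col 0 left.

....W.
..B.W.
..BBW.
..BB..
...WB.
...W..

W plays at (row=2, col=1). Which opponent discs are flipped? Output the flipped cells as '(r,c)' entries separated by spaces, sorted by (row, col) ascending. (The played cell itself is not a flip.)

Dir NW: first cell '.' (not opp) -> no flip
Dir N: first cell '.' (not opp) -> no flip
Dir NE: opp run (1,2), next='.' -> no flip
Dir W: first cell '.' (not opp) -> no flip
Dir E: opp run (2,2) (2,3) capped by W -> flip
Dir SW: first cell '.' (not opp) -> no flip
Dir S: first cell '.' (not opp) -> no flip
Dir SE: opp run (3,2) capped by W -> flip

Answer: (2,2) (2,3) (3,2)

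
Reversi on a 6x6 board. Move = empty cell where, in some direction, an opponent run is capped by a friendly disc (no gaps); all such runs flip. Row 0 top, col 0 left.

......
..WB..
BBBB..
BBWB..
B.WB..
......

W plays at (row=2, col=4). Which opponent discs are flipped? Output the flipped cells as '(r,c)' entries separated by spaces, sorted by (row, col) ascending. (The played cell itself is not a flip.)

Dir NW: opp run (1,3), next='.' -> no flip
Dir N: first cell '.' (not opp) -> no flip
Dir NE: first cell '.' (not opp) -> no flip
Dir W: opp run (2,3) (2,2) (2,1) (2,0), next=edge -> no flip
Dir E: first cell '.' (not opp) -> no flip
Dir SW: opp run (3,3) capped by W -> flip
Dir S: first cell '.' (not opp) -> no flip
Dir SE: first cell '.' (not opp) -> no flip

Answer: (3,3)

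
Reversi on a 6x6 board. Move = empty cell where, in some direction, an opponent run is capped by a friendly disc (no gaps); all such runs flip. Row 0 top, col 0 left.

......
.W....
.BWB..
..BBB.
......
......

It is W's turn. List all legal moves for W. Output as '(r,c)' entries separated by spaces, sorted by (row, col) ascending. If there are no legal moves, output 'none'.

(1,0): no bracket -> illegal
(1,2): no bracket -> illegal
(1,3): no bracket -> illegal
(1,4): no bracket -> illegal
(2,0): flips 1 -> legal
(2,4): flips 1 -> legal
(2,5): no bracket -> illegal
(3,0): no bracket -> illegal
(3,1): flips 1 -> legal
(3,5): no bracket -> illegal
(4,1): no bracket -> illegal
(4,2): flips 1 -> legal
(4,3): no bracket -> illegal
(4,4): flips 1 -> legal
(4,5): no bracket -> illegal

Answer: (2,0) (2,4) (3,1) (4,2) (4,4)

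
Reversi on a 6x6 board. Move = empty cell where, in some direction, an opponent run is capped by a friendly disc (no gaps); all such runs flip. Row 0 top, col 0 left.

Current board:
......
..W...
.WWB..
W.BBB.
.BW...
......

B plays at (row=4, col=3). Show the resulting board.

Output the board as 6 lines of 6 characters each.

Place B at (4,3); scan 8 dirs for brackets.
Dir NW: first cell 'B' (not opp) -> no flip
Dir N: first cell 'B' (not opp) -> no flip
Dir NE: first cell 'B' (not opp) -> no flip
Dir W: opp run (4,2) capped by B -> flip
Dir E: first cell '.' (not opp) -> no flip
Dir SW: first cell '.' (not opp) -> no flip
Dir S: first cell '.' (not opp) -> no flip
Dir SE: first cell '.' (not opp) -> no flip
All flips: (4,2)

Answer: ......
..W...
.WWB..
W.BBB.
.BBB..
......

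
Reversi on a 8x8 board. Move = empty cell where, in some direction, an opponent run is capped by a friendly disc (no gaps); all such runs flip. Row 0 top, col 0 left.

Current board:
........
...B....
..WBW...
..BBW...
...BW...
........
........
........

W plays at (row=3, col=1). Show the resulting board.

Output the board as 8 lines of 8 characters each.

Place W at (3,1); scan 8 dirs for brackets.
Dir NW: first cell '.' (not opp) -> no flip
Dir N: first cell '.' (not opp) -> no flip
Dir NE: first cell 'W' (not opp) -> no flip
Dir W: first cell '.' (not opp) -> no flip
Dir E: opp run (3,2) (3,3) capped by W -> flip
Dir SW: first cell '.' (not opp) -> no flip
Dir S: first cell '.' (not opp) -> no flip
Dir SE: first cell '.' (not opp) -> no flip
All flips: (3,2) (3,3)

Answer: ........
...B....
..WBW...
.WWWW...
...BW...
........
........
........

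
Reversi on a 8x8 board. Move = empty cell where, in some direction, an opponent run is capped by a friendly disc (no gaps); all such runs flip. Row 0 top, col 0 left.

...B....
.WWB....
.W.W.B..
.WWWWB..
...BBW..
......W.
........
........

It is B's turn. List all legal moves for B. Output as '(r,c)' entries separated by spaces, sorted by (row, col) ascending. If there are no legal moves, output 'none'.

Answer: (1,0) (2,2) (2,4) (3,0) (4,6) (5,5)

Derivation:
(0,0): no bracket -> illegal
(0,1): no bracket -> illegal
(0,2): no bracket -> illegal
(1,0): flips 4 -> legal
(1,4): no bracket -> illegal
(2,0): no bracket -> illegal
(2,2): flips 1 -> legal
(2,4): flips 1 -> legal
(3,0): flips 6 -> legal
(3,6): no bracket -> illegal
(4,0): no bracket -> illegal
(4,1): no bracket -> illegal
(4,2): no bracket -> illegal
(4,6): flips 1 -> legal
(4,7): no bracket -> illegal
(5,4): no bracket -> illegal
(5,5): flips 1 -> legal
(5,7): no bracket -> illegal
(6,5): no bracket -> illegal
(6,6): no bracket -> illegal
(6,7): no bracket -> illegal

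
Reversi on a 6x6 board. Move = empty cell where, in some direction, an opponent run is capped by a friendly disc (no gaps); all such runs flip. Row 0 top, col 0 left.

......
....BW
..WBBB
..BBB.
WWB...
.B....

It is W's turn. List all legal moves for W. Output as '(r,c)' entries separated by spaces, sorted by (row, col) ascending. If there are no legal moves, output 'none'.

Answer: (0,5) (1,3) (3,5) (4,3) (4,4) (5,2)

Derivation:
(0,3): no bracket -> illegal
(0,4): no bracket -> illegal
(0,5): flips 3 -> legal
(1,2): no bracket -> illegal
(1,3): flips 1 -> legal
(2,1): no bracket -> illegal
(3,1): no bracket -> illegal
(3,5): flips 1 -> legal
(4,3): flips 1 -> legal
(4,4): flips 1 -> legal
(4,5): no bracket -> illegal
(5,0): no bracket -> illegal
(5,2): flips 2 -> legal
(5,3): no bracket -> illegal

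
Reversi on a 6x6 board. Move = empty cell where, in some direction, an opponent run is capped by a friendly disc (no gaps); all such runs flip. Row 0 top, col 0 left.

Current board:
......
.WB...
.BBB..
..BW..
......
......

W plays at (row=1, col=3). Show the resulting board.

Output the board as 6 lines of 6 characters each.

Answer: ......
.WWW..
.BBW..
..BW..
......
......

Derivation:
Place W at (1,3); scan 8 dirs for brackets.
Dir NW: first cell '.' (not opp) -> no flip
Dir N: first cell '.' (not opp) -> no flip
Dir NE: first cell '.' (not opp) -> no flip
Dir W: opp run (1,2) capped by W -> flip
Dir E: first cell '.' (not opp) -> no flip
Dir SW: opp run (2,2), next='.' -> no flip
Dir S: opp run (2,3) capped by W -> flip
Dir SE: first cell '.' (not opp) -> no flip
All flips: (1,2) (2,3)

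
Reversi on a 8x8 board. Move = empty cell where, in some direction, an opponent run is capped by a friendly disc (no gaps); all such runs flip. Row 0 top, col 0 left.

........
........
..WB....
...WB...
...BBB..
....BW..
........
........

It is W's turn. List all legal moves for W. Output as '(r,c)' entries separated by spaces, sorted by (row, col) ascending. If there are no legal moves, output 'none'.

Answer: (1,3) (2,4) (3,5) (5,3)

Derivation:
(1,2): no bracket -> illegal
(1,3): flips 1 -> legal
(1,4): no bracket -> illegal
(2,4): flips 1 -> legal
(2,5): no bracket -> illegal
(3,2): no bracket -> illegal
(3,5): flips 2 -> legal
(3,6): no bracket -> illegal
(4,2): no bracket -> illegal
(4,6): no bracket -> illegal
(5,2): no bracket -> illegal
(5,3): flips 2 -> legal
(5,6): no bracket -> illegal
(6,3): no bracket -> illegal
(6,4): no bracket -> illegal
(6,5): no bracket -> illegal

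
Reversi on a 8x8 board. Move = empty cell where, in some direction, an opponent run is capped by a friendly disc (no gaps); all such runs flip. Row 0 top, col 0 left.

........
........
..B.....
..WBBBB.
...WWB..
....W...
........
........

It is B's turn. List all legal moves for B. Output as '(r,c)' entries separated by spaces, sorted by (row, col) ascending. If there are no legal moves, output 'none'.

Answer: (3,1) (4,2) (5,2) (5,3) (5,5) (6,3) (6,4)

Derivation:
(2,1): no bracket -> illegal
(2,3): no bracket -> illegal
(3,1): flips 1 -> legal
(4,1): no bracket -> illegal
(4,2): flips 3 -> legal
(5,2): flips 1 -> legal
(5,3): flips 2 -> legal
(5,5): flips 1 -> legal
(6,3): flips 1 -> legal
(6,4): flips 2 -> legal
(6,5): no bracket -> illegal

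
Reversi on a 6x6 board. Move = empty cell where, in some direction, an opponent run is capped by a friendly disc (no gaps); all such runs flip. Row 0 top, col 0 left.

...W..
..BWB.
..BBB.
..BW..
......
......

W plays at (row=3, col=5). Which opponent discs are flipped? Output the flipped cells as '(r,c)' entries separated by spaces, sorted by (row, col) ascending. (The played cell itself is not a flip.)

Answer: (2,4)

Derivation:
Dir NW: opp run (2,4) capped by W -> flip
Dir N: first cell '.' (not opp) -> no flip
Dir NE: edge -> no flip
Dir W: first cell '.' (not opp) -> no flip
Dir E: edge -> no flip
Dir SW: first cell '.' (not opp) -> no flip
Dir S: first cell '.' (not opp) -> no flip
Dir SE: edge -> no flip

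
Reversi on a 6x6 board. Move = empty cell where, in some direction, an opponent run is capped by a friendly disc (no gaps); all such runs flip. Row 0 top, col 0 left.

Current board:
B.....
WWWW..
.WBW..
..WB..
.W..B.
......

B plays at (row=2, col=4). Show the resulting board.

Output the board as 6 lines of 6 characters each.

Answer: B.....
WWWW..
.WBBB.
..WB..
.W..B.
......

Derivation:
Place B at (2,4); scan 8 dirs for brackets.
Dir NW: opp run (1,3), next='.' -> no flip
Dir N: first cell '.' (not opp) -> no flip
Dir NE: first cell '.' (not opp) -> no flip
Dir W: opp run (2,3) capped by B -> flip
Dir E: first cell '.' (not opp) -> no flip
Dir SW: first cell 'B' (not opp) -> no flip
Dir S: first cell '.' (not opp) -> no flip
Dir SE: first cell '.' (not opp) -> no flip
All flips: (2,3)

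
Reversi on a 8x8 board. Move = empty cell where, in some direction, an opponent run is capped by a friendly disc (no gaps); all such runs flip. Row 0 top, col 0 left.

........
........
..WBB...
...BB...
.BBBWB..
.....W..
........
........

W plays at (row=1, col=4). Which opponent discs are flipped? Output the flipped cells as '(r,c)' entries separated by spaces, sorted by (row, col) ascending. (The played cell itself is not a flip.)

Answer: (2,4) (3,4)

Derivation:
Dir NW: first cell '.' (not opp) -> no flip
Dir N: first cell '.' (not opp) -> no flip
Dir NE: first cell '.' (not opp) -> no flip
Dir W: first cell '.' (not opp) -> no flip
Dir E: first cell '.' (not opp) -> no flip
Dir SW: opp run (2,3), next='.' -> no flip
Dir S: opp run (2,4) (3,4) capped by W -> flip
Dir SE: first cell '.' (not opp) -> no flip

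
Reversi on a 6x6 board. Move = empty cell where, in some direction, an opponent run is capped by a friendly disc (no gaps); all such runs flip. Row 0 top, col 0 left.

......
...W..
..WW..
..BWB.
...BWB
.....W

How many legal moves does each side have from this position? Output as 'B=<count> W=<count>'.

Answer: B=4 W=6

Derivation:
-- B to move --
(0,2): no bracket -> illegal
(0,3): flips 3 -> legal
(0,4): no bracket -> illegal
(1,1): no bracket -> illegal
(1,2): flips 2 -> legal
(1,4): flips 1 -> legal
(2,1): no bracket -> illegal
(2,4): no bracket -> illegal
(3,1): no bracket -> illegal
(3,5): no bracket -> illegal
(4,2): no bracket -> illegal
(5,3): no bracket -> illegal
(5,4): flips 1 -> legal
B mobility = 4
-- W to move --
(2,1): no bracket -> illegal
(2,4): flips 1 -> legal
(2,5): no bracket -> illegal
(3,1): flips 1 -> legal
(3,5): flips 2 -> legal
(4,1): flips 1 -> legal
(4,2): flips 2 -> legal
(5,2): no bracket -> illegal
(5,3): flips 1 -> legal
(5,4): no bracket -> illegal
W mobility = 6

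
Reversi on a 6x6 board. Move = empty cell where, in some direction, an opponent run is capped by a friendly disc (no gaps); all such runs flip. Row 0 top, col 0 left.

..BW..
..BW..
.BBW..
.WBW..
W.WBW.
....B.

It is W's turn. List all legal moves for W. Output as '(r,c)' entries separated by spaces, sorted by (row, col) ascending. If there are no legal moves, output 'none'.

Answer: (0,1) (1,1) (2,0) (3,0) (4,1) (5,3)

Derivation:
(0,1): flips 2 -> legal
(1,0): no bracket -> illegal
(1,1): flips 3 -> legal
(2,0): flips 2 -> legal
(3,0): flips 2 -> legal
(3,4): no bracket -> illegal
(4,1): flips 1 -> legal
(4,5): no bracket -> illegal
(5,2): no bracket -> illegal
(5,3): flips 1 -> legal
(5,5): no bracket -> illegal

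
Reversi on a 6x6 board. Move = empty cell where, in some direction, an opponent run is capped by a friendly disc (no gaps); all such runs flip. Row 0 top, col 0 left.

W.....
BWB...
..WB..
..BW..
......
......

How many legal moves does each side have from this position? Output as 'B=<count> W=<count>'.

-- B to move --
(0,1): no bracket -> illegal
(0,2): no bracket -> illegal
(1,3): no bracket -> illegal
(2,0): no bracket -> illegal
(2,1): flips 1 -> legal
(2,4): no bracket -> illegal
(3,1): no bracket -> illegal
(3,4): flips 1 -> legal
(4,2): no bracket -> illegal
(4,3): flips 1 -> legal
(4,4): no bracket -> illegal
B mobility = 3
-- W to move --
(0,1): no bracket -> illegal
(0,2): flips 1 -> legal
(0,3): no bracket -> illegal
(1,3): flips 2 -> legal
(1,4): no bracket -> illegal
(2,0): flips 1 -> legal
(2,1): no bracket -> illegal
(2,4): flips 1 -> legal
(3,1): flips 1 -> legal
(3,4): no bracket -> illegal
(4,1): no bracket -> illegal
(4,2): flips 1 -> legal
(4,3): no bracket -> illegal
W mobility = 6

Answer: B=3 W=6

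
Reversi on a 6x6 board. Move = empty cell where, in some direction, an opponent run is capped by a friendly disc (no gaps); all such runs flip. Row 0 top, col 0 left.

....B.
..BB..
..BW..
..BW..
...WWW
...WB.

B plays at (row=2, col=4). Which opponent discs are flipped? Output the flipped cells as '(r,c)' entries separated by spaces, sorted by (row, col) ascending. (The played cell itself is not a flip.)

Answer: (2,3)

Derivation:
Dir NW: first cell 'B' (not opp) -> no flip
Dir N: first cell '.' (not opp) -> no flip
Dir NE: first cell '.' (not opp) -> no flip
Dir W: opp run (2,3) capped by B -> flip
Dir E: first cell '.' (not opp) -> no flip
Dir SW: opp run (3,3), next='.' -> no flip
Dir S: first cell '.' (not opp) -> no flip
Dir SE: first cell '.' (not opp) -> no flip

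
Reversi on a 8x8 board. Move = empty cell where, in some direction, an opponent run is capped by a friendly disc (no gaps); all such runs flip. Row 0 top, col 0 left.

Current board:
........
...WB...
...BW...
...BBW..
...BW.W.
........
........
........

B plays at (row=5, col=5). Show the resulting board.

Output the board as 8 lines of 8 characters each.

Place B at (5,5); scan 8 dirs for brackets.
Dir NW: opp run (4,4) capped by B -> flip
Dir N: first cell '.' (not opp) -> no flip
Dir NE: opp run (4,6), next='.' -> no flip
Dir W: first cell '.' (not opp) -> no flip
Dir E: first cell '.' (not opp) -> no flip
Dir SW: first cell '.' (not opp) -> no flip
Dir S: first cell '.' (not opp) -> no flip
Dir SE: first cell '.' (not opp) -> no flip
All flips: (4,4)

Answer: ........
...WB...
...BW...
...BBW..
...BB.W.
.....B..
........
........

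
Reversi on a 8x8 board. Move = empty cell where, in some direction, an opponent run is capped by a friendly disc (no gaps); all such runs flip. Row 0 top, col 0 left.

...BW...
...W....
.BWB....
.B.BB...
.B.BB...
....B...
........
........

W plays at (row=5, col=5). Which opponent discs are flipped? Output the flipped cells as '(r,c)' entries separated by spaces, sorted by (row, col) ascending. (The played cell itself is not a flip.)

Dir NW: opp run (4,4) (3,3) capped by W -> flip
Dir N: first cell '.' (not opp) -> no flip
Dir NE: first cell '.' (not opp) -> no flip
Dir W: opp run (5,4), next='.' -> no flip
Dir E: first cell '.' (not opp) -> no flip
Dir SW: first cell '.' (not opp) -> no flip
Dir S: first cell '.' (not opp) -> no flip
Dir SE: first cell '.' (not opp) -> no flip

Answer: (3,3) (4,4)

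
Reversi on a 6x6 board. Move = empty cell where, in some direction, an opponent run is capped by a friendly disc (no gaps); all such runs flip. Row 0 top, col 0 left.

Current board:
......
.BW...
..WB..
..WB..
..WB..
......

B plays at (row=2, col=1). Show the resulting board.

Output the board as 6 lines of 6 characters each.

Place B at (2,1); scan 8 dirs for brackets.
Dir NW: first cell '.' (not opp) -> no flip
Dir N: first cell 'B' (not opp) -> no flip
Dir NE: opp run (1,2), next='.' -> no flip
Dir W: first cell '.' (not opp) -> no flip
Dir E: opp run (2,2) capped by B -> flip
Dir SW: first cell '.' (not opp) -> no flip
Dir S: first cell '.' (not opp) -> no flip
Dir SE: opp run (3,2) capped by B -> flip
All flips: (2,2) (3,2)

Answer: ......
.BW...
.BBB..
..BB..
..WB..
......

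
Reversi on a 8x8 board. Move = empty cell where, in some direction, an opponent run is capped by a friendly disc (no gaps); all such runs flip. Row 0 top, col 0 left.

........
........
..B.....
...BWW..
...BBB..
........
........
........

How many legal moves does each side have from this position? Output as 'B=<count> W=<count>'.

-- B to move --
(2,3): flips 1 -> legal
(2,4): flips 1 -> legal
(2,5): flips 2 -> legal
(2,6): flips 1 -> legal
(3,6): flips 2 -> legal
(4,6): no bracket -> illegal
B mobility = 5
-- W to move --
(1,1): no bracket -> illegal
(1,2): no bracket -> illegal
(1,3): no bracket -> illegal
(2,1): no bracket -> illegal
(2,3): no bracket -> illegal
(2,4): no bracket -> illegal
(3,1): no bracket -> illegal
(3,2): flips 1 -> legal
(3,6): no bracket -> illegal
(4,2): no bracket -> illegal
(4,6): no bracket -> illegal
(5,2): flips 1 -> legal
(5,3): flips 1 -> legal
(5,4): flips 1 -> legal
(5,5): flips 1 -> legal
(5,6): flips 1 -> legal
W mobility = 6

Answer: B=5 W=6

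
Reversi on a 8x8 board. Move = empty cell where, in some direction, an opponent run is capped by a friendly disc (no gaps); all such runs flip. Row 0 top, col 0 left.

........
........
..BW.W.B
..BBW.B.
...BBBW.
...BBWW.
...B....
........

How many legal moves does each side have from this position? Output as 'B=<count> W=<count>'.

Answer: B=11 W=11

Derivation:
-- B to move --
(1,2): flips 2 -> legal
(1,3): flips 1 -> legal
(1,4): flips 2 -> legal
(1,5): no bracket -> illegal
(1,6): flips 2 -> legal
(2,4): flips 2 -> legal
(2,6): no bracket -> illegal
(3,5): flips 1 -> legal
(3,7): no bracket -> illegal
(4,7): flips 1 -> legal
(5,7): flips 2 -> legal
(6,4): no bracket -> illegal
(6,5): flips 1 -> legal
(6,6): flips 3 -> legal
(6,7): flips 1 -> legal
B mobility = 11
-- W to move --
(1,1): flips 3 -> legal
(1,2): no bracket -> illegal
(1,3): no bracket -> illegal
(1,6): no bracket -> illegal
(1,7): no bracket -> illegal
(2,1): flips 1 -> legal
(2,4): no bracket -> illegal
(2,6): flips 1 -> legal
(3,1): flips 2 -> legal
(3,5): flips 1 -> legal
(3,7): no bracket -> illegal
(4,1): flips 1 -> legal
(4,2): flips 3 -> legal
(4,7): flips 1 -> legal
(5,2): flips 3 -> legal
(6,2): no bracket -> illegal
(6,4): flips 2 -> legal
(6,5): no bracket -> illegal
(7,2): no bracket -> illegal
(7,3): flips 4 -> legal
(7,4): no bracket -> illegal
W mobility = 11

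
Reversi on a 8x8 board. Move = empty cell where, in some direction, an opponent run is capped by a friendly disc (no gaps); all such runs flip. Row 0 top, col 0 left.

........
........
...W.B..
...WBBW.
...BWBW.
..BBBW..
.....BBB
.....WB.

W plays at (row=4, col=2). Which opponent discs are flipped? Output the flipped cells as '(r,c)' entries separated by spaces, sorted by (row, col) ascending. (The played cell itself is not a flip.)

Dir NW: first cell '.' (not opp) -> no flip
Dir N: first cell '.' (not opp) -> no flip
Dir NE: first cell 'W' (not opp) -> no flip
Dir W: first cell '.' (not opp) -> no flip
Dir E: opp run (4,3) capped by W -> flip
Dir SW: first cell '.' (not opp) -> no flip
Dir S: opp run (5,2), next='.' -> no flip
Dir SE: opp run (5,3), next='.' -> no flip

Answer: (4,3)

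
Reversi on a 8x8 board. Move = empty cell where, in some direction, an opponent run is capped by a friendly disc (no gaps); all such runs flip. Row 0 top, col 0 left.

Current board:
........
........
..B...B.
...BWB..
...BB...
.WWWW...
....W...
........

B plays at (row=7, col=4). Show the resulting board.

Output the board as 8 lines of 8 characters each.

Place B at (7,4); scan 8 dirs for brackets.
Dir NW: first cell '.' (not opp) -> no flip
Dir N: opp run (6,4) (5,4) capped by B -> flip
Dir NE: first cell '.' (not opp) -> no flip
Dir W: first cell '.' (not opp) -> no flip
Dir E: first cell '.' (not opp) -> no flip
Dir SW: edge -> no flip
Dir S: edge -> no flip
Dir SE: edge -> no flip
All flips: (5,4) (6,4)

Answer: ........
........
..B...B.
...BWB..
...BB...
.WWWB...
....B...
....B...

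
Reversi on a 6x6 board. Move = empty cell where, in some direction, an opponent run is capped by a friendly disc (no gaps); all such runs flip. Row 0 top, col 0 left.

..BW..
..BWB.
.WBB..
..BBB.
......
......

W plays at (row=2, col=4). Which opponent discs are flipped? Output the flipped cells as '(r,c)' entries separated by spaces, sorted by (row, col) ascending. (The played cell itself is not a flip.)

Answer: (2,2) (2,3)

Derivation:
Dir NW: first cell 'W' (not opp) -> no flip
Dir N: opp run (1,4), next='.' -> no flip
Dir NE: first cell '.' (not opp) -> no flip
Dir W: opp run (2,3) (2,2) capped by W -> flip
Dir E: first cell '.' (not opp) -> no flip
Dir SW: opp run (3,3), next='.' -> no flip
Dir S: opp run (3,4), next='.' -> no flip
Dir SE: first cell '.' (not opp) -> no flip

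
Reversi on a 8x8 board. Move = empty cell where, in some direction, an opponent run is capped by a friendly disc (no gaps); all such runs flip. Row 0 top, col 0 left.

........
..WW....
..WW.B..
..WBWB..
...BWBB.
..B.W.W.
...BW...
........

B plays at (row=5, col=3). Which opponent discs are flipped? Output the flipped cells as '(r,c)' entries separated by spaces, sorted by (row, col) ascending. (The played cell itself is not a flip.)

Dir NW: first cell '.' (not opp) -> no flip
Dir N: first cell 'B' (not opp) -> no flip
Dir NE: opp run (4,4) capped by B -> flip
Dir W: first cell 'B' (not opp) -> no flip
Dir E: opp run (5,4), next='.' -> no flip
Dir SW: first cell '.' (not opp) -> no flip
Dir S: first cell 'B' (not opp) -> no flip
Dir SE: opp run (6,4), next='.' -> no flip

Answer: (4,4)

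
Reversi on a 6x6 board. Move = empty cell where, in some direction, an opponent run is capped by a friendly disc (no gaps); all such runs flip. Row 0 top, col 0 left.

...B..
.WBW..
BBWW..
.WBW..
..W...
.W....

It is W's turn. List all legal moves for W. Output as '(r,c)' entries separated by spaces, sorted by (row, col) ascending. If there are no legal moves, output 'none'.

Answer: (0,1) (0,2) (4,1)

Derivation:
(0,1): flips 1 -> legal
(0,2): flips 1 -> legal
(0,4): no bracket -> illegal
(1,0): no bracket -> illegal
(1,4): no bracket -> illegal
(3,0): no bracket -> illegal
(4,1): flips 1 -> legal
(4,3): no bracket -> illegal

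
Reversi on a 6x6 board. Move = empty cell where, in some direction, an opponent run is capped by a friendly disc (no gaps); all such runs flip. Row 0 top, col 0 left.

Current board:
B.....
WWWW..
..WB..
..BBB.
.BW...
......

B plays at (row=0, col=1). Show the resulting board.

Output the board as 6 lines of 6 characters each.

Place B at (0,1); scan 8 dirs for brackets.
Dir NW: edge -> no flip
Dir N: edge -> no flip
Dir NE: edge -> no flip
Dir W: first cell 'B' (not opp) -> no flip
Dir E: first cell '.' (not opp) -> no flip
Dir SW: opp run (1,0), next=edge -> no flip
Dir S: opp run (1,1), next='.' -> no flip
Dir SE: opp run (1,2) capped by B -> flip
All flips: (1,2)

Answer: BB....
WWBW..
..WB..
..BBB.
.BW...
......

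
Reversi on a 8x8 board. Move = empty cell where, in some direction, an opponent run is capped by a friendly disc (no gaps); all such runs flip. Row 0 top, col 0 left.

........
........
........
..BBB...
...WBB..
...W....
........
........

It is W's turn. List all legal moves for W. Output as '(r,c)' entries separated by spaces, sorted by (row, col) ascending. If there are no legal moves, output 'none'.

(2,1): flips 1 -> legal
(2,2): no bracket -> illegal
(2,3): flips 1 -> legal
(2,4): no bracket -> illegal
(2,5): flips 1 -> legal
(3,1): no bracket -> illegal
(3,5): flips 1 -> legal
(3,6): no bracket -> illegal
(4,1): no bracket -> illegal
(4,2): no bracket -> illegal
(4,6): flips 2 -> legal
(5,4): no bracket -> illegal
(5,5): no bracket -> illegal
(5,6): no bracket -> illegal

Answer: (2,1) (2,3) (2,5) (3,5) (4,6)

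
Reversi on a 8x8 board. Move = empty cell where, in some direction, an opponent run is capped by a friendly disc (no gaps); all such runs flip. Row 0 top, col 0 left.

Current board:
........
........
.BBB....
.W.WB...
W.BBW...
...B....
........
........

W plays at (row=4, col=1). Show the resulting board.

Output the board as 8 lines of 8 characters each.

Answer: ........
........
.BBB....
.W.WB...
WWWWW...
...B....
........
........

Derivation:
Place W at (4,1); scan 8 dirs for brackets.
Dir NW: first cell '.' (not opp) -> no flip
Dir N: first cell 'W' (not opp) -> no flip
Dir NE: first cell '.' (not opp) -> no flip
Dir W: first cell 'W' (not opp) -> no flip
Dir E: opp run (4,2) (4,3) capped by W -> flip
Dir SW: first cell '.' (not opp) -> no flip
Dir S: first cell '.' (not opp) -> no flip
Dir SE: first cell '.' (not opp) -> no flip
All flips: (4,2) (4,3)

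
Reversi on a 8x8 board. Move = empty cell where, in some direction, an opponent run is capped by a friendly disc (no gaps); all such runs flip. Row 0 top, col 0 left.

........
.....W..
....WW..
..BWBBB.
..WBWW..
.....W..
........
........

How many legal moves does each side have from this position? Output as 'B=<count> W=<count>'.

Answer: B=12 W=10

Derivation:
-- B to move --
(0,4): no bracket -> illegal
(0,5): flips 2 -> legal
(0,6): no bracket -> illegal
(1,3): flips 1 -> legal
(1,4): flips 2 -> legal
(1,6): flips 1 -> legal
(2,2): no bracket -> illegal
(2,3): flips 1 -> legal
(2,6): no bracket -> illegal
(3,1): no bracket -> illegal
(4,1): flips 1 -> legal
(4,6): flips 2 -> legal
(5,1): no bracket -> illegal
(5,2): flips 1 -> legal
(5,3): flips 1 -> legal
(5,4): flips 2 -> legal
(5,6): flips 1 -> legal
(6,4): no bracket -> illegal
(6,5): flips 2 -> legal
(6,6): no bracket -> illegal
B mobility = 12
-- W to move --
(2,1): no bracket -> illegal
(2,2): flips 1 -> legal
(2,3): flips 1 -> legal
(2,6): flips 1 -> legal
(2,7): flips 1 -> legal
(3,1): flips 1 -> legal
(3,7): flips 3 -> legal
(4,1): no bracket -> illegal
(4,6): flips 1 -> legal
(4,7): flips 1 -> legal
(5,2): flips 2 -> legal
(5,3): flips 1 -> legal
(5,4): no bracket -> illegal
W mobility = 10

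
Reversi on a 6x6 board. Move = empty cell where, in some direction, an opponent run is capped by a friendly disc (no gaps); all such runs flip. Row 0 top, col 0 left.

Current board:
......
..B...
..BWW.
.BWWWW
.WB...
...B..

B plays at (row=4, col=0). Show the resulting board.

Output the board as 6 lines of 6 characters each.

Answer: ......
..B...
..BWW.
.BWWWW
BBB...
...B..

Derivation:
Place B at (4,0); scan 8 dirs for brackets.
Dir NW: edge -> no flip
Dir N: first cell '.' (not opp) -> no flip
Dir NE: first cell 'B' (not opp) -> no flip
Dir W: edge -> no flip
Dir E: opp run (4,1) capped by B -> flip
Dir SW: edge -> no flip
Dir S: first cell '.' (not opp) -> no flip
Dir SE: first cell '.' (not opp) -> no flip
All flips: (4,1)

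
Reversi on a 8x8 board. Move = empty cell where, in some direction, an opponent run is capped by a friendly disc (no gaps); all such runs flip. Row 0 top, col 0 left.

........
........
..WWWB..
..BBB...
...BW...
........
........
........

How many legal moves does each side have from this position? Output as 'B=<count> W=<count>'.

-- B to move --
(1,1): flips 1 -> legal
(1,2): flips 2 -> legal
(1,3): flips 1 -> legal
(1,4): flips 2 -> legal
(1,5): flips 1 -> legal
(2,1): flips 3 -> legal
(3,1): no bracket -> illegal
(3,5): no bracket -> illegal
(4,5): flips 1 -> legal
(5,3): no bracket -> illegal
(5,4): flips 1 -> legal
(5,5): flips 1 -> legal
B mobility = 9
-- W to move --
(1,4): no bracket -> illegal
(1,5): no bracket -> illegal
(1,6): no bracket -> illegal
(2,1): no bracket -> illegal
(2,6): flips 1 -> legal
(3,1): no bracket -> illegal
(3,5): no bracket -> illegal
(3,6): no bracket -> illegal
(4,1): flips 1 -> legal
(4,2): flips 3 -> legal
(4,5): flips 1 -> legal
(5,2): no bracket -> illegal
(5,3): flips 2 -> legal
(5,4): no bracket -> illegal
W mobility = 5

Answer: B=9 W=5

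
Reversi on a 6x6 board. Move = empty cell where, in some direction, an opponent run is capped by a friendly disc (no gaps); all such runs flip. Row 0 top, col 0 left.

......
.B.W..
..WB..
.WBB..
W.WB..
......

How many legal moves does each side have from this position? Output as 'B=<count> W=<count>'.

Answer: B=7 W=5

Derivation:
-- B to move --
(0,2): no bracket -> illegal
(0,3): flips 1 -> legal
(0,4): no bracket -> illegal
(1,2): flips 1 -> legal
(1,4): no bracket -> illegal
(2,0): no bracket -> illegal
(2,1): flips 1 -> legal
(2,4): no bracket -> illegal
(3,0): flips 1 -> legal
(4,1): flips 1 -> legal
(5,0): no bracket -> illegal
(5,1): flips 1 -> legal
(5,2): flips 1 -> legal
(5,3): no bracket -> illegal
B mobility = 7
-- W to move --
(0,0): flips 1 -> legal
(0,1): no bracket -> illegal
(0,2): no bracket -> illegal
(1,0): no bracket -> illegal
(1,2): no bracket -> illegal
(1,4): no bracket -> illegal
(2,0): no bracket -> illegal
(2,1): no bracket -> illegal
(2,4): flips 2 -> legal
(3,4): flips 2 -> legal
(4,1): no bracket -> illegal
(4,4): flips 2 -> legal
(5,2): no bracket -> illegal
(5,3): flips 3 -> legal
(5,4): no bracket -> illegal
W mobility = 5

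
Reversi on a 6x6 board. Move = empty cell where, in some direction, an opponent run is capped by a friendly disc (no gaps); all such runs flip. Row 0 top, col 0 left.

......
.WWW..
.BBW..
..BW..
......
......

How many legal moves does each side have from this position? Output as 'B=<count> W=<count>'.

Answer: B=9 W=5

Derivation:
-- B to move --
(0,0): flips 1 -> legal
(0,1): flips 1 -> legal
(0,2): flips 1 -> legal
(0,3): flips 1 -> legal
(0,4): flips 1 -> legal
(1,0): no bracket -> illegal
(1,4): flips 1 -> legal
(2,0): no bracket -> illegal
(2,4): flips 1 -> legal
(3,4): flips 1 -> legal
(4,2): no bracket -> illegal
(4,3): no bracket -> illegal
(4,4): flips 1 -> legal
B mobility = 9
-- W to move --
(1,0): no bracket -> illegal
(2,0): flips 2 -> legal
(3,0): flips 1 -> legal
(3,1): flips 3 -> legal
(4,1): flips 1 -> legal
(4,2): flips 2 -> legal
(4,3): no bracket -> illegal
W mobility = 5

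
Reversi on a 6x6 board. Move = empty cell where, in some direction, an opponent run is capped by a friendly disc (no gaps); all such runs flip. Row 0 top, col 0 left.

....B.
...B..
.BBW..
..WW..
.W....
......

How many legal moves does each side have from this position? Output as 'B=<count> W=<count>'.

Answer: B=4 W=5

Derivation:
-- B to move --
(1,2): no bracket -> illegal
(1,4): no bracket -> illegal
(2,4): flips 1 -> legal
(3,0): no bracket -> illegal
(3,1): no bracket -> illegal
(3,4): no bracket -> illegal
(4,0): no bracket -> illegal
(4,2): flips 1 -> legal
(4,3): flips 3 -> legal
(4,4): flips 1 -> legal
(5,0): no bracket -> illegal
(5,1): no bracket -> illegal
(5,2): no bracket -> illegal
B mobility = 4
-- W to move --
(0,2): no bracket -> illegal
(0,3): flips 1 -> legal
(0,5): no bracket -> illegal
(1,0): flips 1 -> legal
(1,1): flips 1 -> legal
(1,2): flips 1 -> legal
(1,4): no bracket -> illegal
(1,5): no bracket -> illegal
(2,0): flips 2 -> legal
(2,4): no bracket -> illegal
(3,0): no bracket -> illegal
(3,1): no bracket -> illegal
W mobility = 5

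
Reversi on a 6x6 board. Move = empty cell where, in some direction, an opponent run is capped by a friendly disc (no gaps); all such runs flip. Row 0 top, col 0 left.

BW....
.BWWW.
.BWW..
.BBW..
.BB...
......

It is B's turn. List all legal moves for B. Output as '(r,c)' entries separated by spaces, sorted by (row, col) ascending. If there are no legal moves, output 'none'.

(0,2): flips 3 -> legal
(0,3): flips 1 -> legal
(0,4): flips 2 -> legal
(0,5): flips 2 -> legal
(1,0): no bracket -> illegal
(1,5): flips 3 -> legal
(2,4): flips 3 -> legal
(2,5): no bracket -> illegal
(3,4): flips 1 -> legal
(4,3): no bracket -> illegal
(4,4): flips 2 -> legal

Answer: (0,2) (0,3) (0,4) (0,5) (1,5) (2,4) (3,4) (4,4)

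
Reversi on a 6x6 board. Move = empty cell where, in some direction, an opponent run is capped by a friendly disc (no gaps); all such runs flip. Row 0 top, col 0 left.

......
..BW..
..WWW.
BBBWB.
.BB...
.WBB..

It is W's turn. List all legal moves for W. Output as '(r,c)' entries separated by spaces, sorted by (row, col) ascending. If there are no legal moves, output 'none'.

(0,1): flips 1 -> legal
(0,2): flips 1 -> legal
(0,3): no bracket -> illegal
(1,1): flips 1 -> legal
(2,0): no bracket -> illegal
(2,1): flips 2 -> legal
(2,5): no bracket -> illegal
(3,5): flips 1 -> legal
(4,0): flips 1 -> legal
(4,3): no bracket -> illegal
(4,4): flips 1 -> legal
(4,5): flips 1 -> legal
(5,0): flips 2 -> legal
(5,4): flips 2 -> legal

Answer: (0,1) (0,2) (1,1) (2,1) (3,5) (4,0) (4,4) (4,5) (5,0) (5,4)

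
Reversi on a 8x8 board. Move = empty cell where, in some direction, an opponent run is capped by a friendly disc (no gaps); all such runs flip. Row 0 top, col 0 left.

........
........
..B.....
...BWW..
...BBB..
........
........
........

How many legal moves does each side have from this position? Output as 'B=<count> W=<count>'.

Answer: B=5 W=6

Derivation:
-- B to move --
(2,3): flips 1 -> legal
(2,4): flips 1 -> legal
(2,5): flips 2 -> legal
(2,6): flips 1 -> legal
(3,6): flips 2 -> legal
(4,6): no bracket -> illegal
B mobility = 5
-- W to move --
(1,1): no bracket -> illegal
(1,2): no bracket -> illegal
(1,3): no bracket -> illegal
(2,1): no bracket -> illegal
(2,3): no bracket -> illegal
(2,4): no bracket -> illegal
(3,1): no bracket -> illegal
(3,2): flips 1 -> legal
(3,6): no bracket -> illegal
(4,2): no bracket -> illegal
(4,6): no bracket -> illegal
(5,2): flips 1 -> legal
(5,3): flips 1 -> legal
(5,4): flips 1 -> legal
(5,5): flips 1 -> legal
(5,6): flips 1 -> legal
W mobility = 6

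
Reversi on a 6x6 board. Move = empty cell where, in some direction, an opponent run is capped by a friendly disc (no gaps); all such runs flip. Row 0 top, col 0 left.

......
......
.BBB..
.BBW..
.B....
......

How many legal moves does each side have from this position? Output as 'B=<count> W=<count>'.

Answer: B=3 W=3

Derivation:
-- B to move --
(2,4): no bracket -> illegal
(3,4): flips 1 -> legal
(4,2): no bracket -> illegal
(4,3): flips 1 -> legal
(4,4): flips 1 -> legal
B mobility = 3
-- W to move --
(1,0): no bracket -> illegal
(1,1): flips 1 -> legal
(1,2): no bracket -> illegal
(1,3): flips 1 -> legal
(1,4): no bracket -> illegal
(2,0): no bracket -> illegal
(2,4): no bracket -> illegal
(3,0): flips 2 -> legal
(3,4): no bracket -> illegal
(4,0): no bracket -> illegal
(4,2): no bracket -> illegal
(4,3): no bracket -> illegal
(5,0): no bracket -> illegal
(5,1): no bracket -> illegal
(5,2): no bracket -> illegal
W mobility = 3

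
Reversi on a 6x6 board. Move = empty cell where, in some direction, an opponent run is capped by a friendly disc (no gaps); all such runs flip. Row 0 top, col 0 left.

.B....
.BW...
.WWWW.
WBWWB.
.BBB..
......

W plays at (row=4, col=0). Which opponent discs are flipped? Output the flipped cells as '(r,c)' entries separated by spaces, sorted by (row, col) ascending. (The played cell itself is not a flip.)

Answer: (3,1)

Derivation:
Dir NW: edge -> no flip
Dir N: first cell 'W' (not opp) -> no flip
Dir NE: opp run (3,1) capped by W -> flip
Dir W: edge -> no flip
Dir E: opp run (4,1) (4,2) (4,3), next='.' -> no flip
Dir SW: edge -> no flip
Dir S: first cell '.' (not opp) -> no flip
Dir SE: first cell '.' (not opp) -> no flip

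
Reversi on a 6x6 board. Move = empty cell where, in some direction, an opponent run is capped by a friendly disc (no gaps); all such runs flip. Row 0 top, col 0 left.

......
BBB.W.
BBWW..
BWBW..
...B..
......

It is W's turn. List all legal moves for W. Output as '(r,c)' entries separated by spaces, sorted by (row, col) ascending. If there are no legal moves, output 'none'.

Answer: (0,0) (0,1) (0,2) (4,1) (4,2) (5,3)

Derivation:
(0,0): flips 1 -> legal
(0,1): flips 3 -> legal
(0,2): flips 1 -> legal
(0,3): no bracket -> illegal
(1,3): no bracket -> illegal
(3,4): no bracket -> illegal
(4,0): no bracket -> illegal
(4,1): flips 1 -> legal
(4,2): flips 1 -> legal
(4,4): no bracket -> illegal
(5,2): no bracket -> illegal
(5,3): flips 1 -> legal
(5,4): no bracket -> illegal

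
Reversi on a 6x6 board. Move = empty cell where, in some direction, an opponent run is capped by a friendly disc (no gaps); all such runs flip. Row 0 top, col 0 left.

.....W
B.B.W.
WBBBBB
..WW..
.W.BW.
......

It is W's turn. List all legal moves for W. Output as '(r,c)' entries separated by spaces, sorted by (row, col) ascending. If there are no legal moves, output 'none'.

Answer: (0,0) (0,2) (1,1) (1,3) (1,5) (3,4) (4,2) (5,3) (5,4)

Derivation:
(0,0): flips 1 -> legal
(0,1): no bracket -> illegal
(0,2): flips 2 -> legal
(0,3): no bracket -> illegal
(1,1): flips 1 -> legal
(1,3): flips 1 -> legal
(1,5): flips 1 -> legal
(3,0): no bracket -> illegal
(3,1): no bracket -> illegal
(3,4): flips 1 -> legal
(3,5): no bracket -> illegal
(4,2): flips 1 -> legal
(5,2): no bracket -> illegal
(5,3): flips 1 -> legal
(5,4): flips 1 -> legal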